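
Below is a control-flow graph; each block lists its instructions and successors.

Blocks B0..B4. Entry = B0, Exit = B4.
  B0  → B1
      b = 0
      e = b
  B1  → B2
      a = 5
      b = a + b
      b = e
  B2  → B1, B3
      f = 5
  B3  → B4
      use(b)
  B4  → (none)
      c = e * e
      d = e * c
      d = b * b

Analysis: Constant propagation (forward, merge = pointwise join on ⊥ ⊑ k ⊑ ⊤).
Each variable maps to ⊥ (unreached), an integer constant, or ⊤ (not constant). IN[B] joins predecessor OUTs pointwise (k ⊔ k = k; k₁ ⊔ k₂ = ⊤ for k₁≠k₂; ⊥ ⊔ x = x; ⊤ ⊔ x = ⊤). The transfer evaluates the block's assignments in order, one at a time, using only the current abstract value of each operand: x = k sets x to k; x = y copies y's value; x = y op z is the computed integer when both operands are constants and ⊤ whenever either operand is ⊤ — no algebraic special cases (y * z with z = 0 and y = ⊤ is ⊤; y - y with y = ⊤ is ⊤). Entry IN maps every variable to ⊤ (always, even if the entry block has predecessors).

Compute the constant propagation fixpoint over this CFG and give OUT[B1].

Converged values:
  B0:  IN=(all ⊤)  OUT={b:0, e:0; rest ⊤}
  B1:  IN={b:0, e:0; rest ⊤}  OUT={a:5, b:0, e:0; rest ⊤}
  B2:  IN={a:5, b:0, e:0; rest ⊤}  OUT={a:5, b:0, e:0, f:5; rest ⊤}
  B3:  IN={a:5, b:0, e:0, f:5; rest ⊤}  OUT={a:5, b:0, e:0, f:5; rest ⊤}
  B4:  IN={a:5, b:0, e:0, f:5; rest ⊤}  OUT={a:5, b:0, c:0, d:0, e:0, f:5; rest ⊤}

Merge at B1: IN[B1] = OUT[B0] ⊔ OUT[B2] = {a: ⊤, b: 0, c: ⊤, d: ⊤, e: 0, f: ⊤}
Applying B1's transfer function to that IN value gives OUT[B1] (row B1 above).

Answer: {a: 5, b: 0, c: ⊤, d: ⊤, e: 0, f: ⊤}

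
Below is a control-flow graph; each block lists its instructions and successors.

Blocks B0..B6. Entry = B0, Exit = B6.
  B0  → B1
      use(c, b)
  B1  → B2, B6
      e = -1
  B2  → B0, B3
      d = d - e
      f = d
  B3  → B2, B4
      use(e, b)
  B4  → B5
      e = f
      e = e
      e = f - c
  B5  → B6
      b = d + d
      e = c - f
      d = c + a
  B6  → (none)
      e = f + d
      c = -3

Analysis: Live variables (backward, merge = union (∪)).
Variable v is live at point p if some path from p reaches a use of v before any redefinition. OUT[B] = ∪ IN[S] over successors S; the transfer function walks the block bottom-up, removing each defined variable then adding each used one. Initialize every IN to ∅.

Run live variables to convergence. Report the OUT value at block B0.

Answer: {a, b, c, d, f}

Working:
Fixpoint table:
  B0:  IN={a, b, c, d, f}  OUT={a, b, c, d, f}
  B1:  IN={a, b, c, d, f}  OUT={a, b, c, d, e, f}
  B2:  IN={a, b, c, d, e}  OUT={a, b, c, d, e, f}
  B3:  IN={a, b, c, d, e, f}  OUT={a, b, c, d, e, f}
  B4:  IN={a, c, d, f}  OUT={a, c, d, f}
  B5:  IN={a, c, d, f}  OUT={d, f}
  B6:  IN={d, f}  OUT={}

Merge at B0: OUT[B0] = IN[B1] = {a, b, c, d, f}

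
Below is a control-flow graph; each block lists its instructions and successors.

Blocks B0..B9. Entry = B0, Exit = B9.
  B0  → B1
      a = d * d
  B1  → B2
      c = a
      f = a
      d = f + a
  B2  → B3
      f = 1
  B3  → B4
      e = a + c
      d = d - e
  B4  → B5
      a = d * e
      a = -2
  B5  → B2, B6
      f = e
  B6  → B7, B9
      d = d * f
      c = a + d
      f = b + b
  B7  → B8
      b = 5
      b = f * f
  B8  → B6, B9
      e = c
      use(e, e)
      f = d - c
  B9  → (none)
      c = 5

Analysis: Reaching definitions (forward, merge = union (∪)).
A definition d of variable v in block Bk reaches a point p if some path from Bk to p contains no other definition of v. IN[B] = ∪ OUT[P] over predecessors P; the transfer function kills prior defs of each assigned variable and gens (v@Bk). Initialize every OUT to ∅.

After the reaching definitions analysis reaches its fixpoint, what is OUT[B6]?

Answer: {a@B4, b@B7, c@B6, d@B6, e@B3, e@B8, f@B6}

Derivation:
Converged values:
  B0:  IN={}  OUT={a@B0}
  B1:  IN={a@B0}  OUT={a@B0, c@B1, d@B1, f@B1}
  B2:  IN={a@B0, a@B4, c@B1, d@B1, d@B3, e@B3, f@B1, f@B5}  OUT={a@B0, a@B4, c@B1, d@B1, d@B3, e@B3, f@B2}
  B3:  IN={a@B0, a@B4, c@B1, d@B1, d@B3, e@B3, f@B2}  OUT={a@B0, a@B4, c@B1, d@B3, e@B3, f@B2}
  B4:  IN={a@B0, a@B4, c@B1, d@B3, e@B3, f@B2}  OUT={a@B4, c@B1, d@B3, e@B3, f@B2}
  B5:  IN={a@B4, c@B1, d@B3, e@B3, f@B2}  OUT={a@B4, c@B1, d@B3, e@B3, f@B5}
  B6:  IN={a@B4, b@B7, c@B1, c@B6, d@B3, d@B6, e@B3, e@B8, f@B5, f@B8}  OUT={a@B4, b@B7, c@B6, d@B6, e@B3, e@B8, f@B6}
  B7:  IN={a@B4, b@B7, c@B6, d@B6, e@B3, e@B8, f@B6}  OUT={a@B4, b@B7, c@B6, d@B6, e@B3, e@B8, f@B6}
  B8:  IN={a@B4, b@B7, c@B6, d@B6, e@B3, e@B8, f@B6}  OUT={a@B4, b@B7, c@B6, d@B6, e@B8, f@B8}
  B9:  IN={a@B4, b@B7, c@B6, d@B6, e@B3, e@B8, f@B6, f@B8}  OUT={a@B4, b@B7, c@B9, d@B6, e@B3, e@B8, f@B6, f@B8}

Merge at B6: IN[B6] = OUT[B5] ⊔ OUT[B8] = {a@B4, b@B7, c@B1, c@B6, d@B3, d@B6, e@B3, e@B8, f@B5, f@B8}
Applying B6's transfer function to that IN value gives OUT[B6] (row B6 above).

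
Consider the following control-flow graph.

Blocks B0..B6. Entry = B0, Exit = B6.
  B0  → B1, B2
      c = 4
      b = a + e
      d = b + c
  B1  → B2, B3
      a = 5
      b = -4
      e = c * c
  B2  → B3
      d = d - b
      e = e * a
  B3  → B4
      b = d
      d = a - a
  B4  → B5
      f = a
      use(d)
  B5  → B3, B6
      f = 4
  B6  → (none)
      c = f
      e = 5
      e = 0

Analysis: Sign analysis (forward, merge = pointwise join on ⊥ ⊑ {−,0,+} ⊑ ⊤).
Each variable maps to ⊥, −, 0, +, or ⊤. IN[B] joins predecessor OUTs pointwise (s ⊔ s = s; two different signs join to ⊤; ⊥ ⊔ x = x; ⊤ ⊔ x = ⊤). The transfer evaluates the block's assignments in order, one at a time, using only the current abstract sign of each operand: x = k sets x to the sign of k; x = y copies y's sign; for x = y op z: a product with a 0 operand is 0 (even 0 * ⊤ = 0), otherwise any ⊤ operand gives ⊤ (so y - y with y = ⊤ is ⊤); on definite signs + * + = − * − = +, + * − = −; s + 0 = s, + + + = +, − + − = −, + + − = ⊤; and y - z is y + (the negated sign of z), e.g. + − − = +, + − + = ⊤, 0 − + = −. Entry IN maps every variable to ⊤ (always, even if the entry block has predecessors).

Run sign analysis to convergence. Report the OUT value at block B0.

Answer: {a: ⊤, b: ⊤, c: +, d: ⊤, e: ⊤, f: ⊤}

Derivation:
Per-block solution:
  B0:  IN=(all ⊤)  OUT={c:+; rest ⊤}
  B1:  IN={c:+; rest ⊤}  OUT={a:+, b:-, c:+, e:+; rest ⊤}
  B2:  IN={c:+; rest ⊤}  OUT={c:+; rest ⊤}
  B3:  IN={c:+; rest ⊤}  OUT={c:+; rest ⊤}
  B4:  IN={c:+; rest ⊤}  OUT={c:+; rest ⊤}
  B5:  IN={c:+; rest ⊤}  OUT={c:+, f:+; rest ⊤}
  B6:  IN={c:+, f:+; rest ⊤}  OUT={c:+, e:0, f:+; rest ⊤}

B0 is the boundary node: IN[B0] = {a: ⊤, b: ⊤, c: ⊤, d: ⊤, e: ⊤, f: ⊤}
Applying B0's transfer function to that IN value gives OUT[B0] (row B0 above).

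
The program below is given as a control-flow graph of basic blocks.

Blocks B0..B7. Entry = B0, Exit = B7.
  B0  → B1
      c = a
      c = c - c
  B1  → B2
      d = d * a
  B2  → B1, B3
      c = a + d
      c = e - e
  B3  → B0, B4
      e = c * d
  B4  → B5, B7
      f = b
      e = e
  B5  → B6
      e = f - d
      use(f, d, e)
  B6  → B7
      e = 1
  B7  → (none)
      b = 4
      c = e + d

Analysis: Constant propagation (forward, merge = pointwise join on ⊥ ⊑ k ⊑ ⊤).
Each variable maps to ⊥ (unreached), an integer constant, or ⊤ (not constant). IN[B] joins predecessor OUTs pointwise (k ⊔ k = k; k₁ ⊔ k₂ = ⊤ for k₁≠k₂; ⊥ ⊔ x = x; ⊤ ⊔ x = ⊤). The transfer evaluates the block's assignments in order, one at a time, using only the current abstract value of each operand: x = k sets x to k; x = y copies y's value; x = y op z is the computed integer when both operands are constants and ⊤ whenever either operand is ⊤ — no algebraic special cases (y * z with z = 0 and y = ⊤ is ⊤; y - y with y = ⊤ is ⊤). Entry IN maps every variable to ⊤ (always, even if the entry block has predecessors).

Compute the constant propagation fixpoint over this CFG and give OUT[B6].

Answer: {a: ⊤, b: ⊤, c: ⊤, d: ⊤, e: 1, f: ⊤}

Trace:
Per-block solution:
  B0:  IN=(all ⊤)  OUT=(all ⊤)
  B1:  IN=(all ⊤)  OUT=(all ⊤)
  B2:  IN=(all ⊤)  OUT=(all ⊤)
  B3:  IN=(all ⊤)  OUT=(all ⊤)
  B4:  IN=(all ⊤)  OUT=(all ⊤)
  B5:  IN=(all ⊤)  OUT=(all ⊤)
  B6:  IN=(all ⊤)  OUT={e:1; rest ⊤}
  B7:  IN=(all ⊤)  OUT={b:4; rest ⊤}

Merge at B6: IN[B6] = OUT[B5] = {a: ⊤, b: ⊤, c: ⊤, d: ⊤, e: ⊤, f: ⊤}
Applying B6's transfer function to that IN value gives OUT[B6] (row B6 above).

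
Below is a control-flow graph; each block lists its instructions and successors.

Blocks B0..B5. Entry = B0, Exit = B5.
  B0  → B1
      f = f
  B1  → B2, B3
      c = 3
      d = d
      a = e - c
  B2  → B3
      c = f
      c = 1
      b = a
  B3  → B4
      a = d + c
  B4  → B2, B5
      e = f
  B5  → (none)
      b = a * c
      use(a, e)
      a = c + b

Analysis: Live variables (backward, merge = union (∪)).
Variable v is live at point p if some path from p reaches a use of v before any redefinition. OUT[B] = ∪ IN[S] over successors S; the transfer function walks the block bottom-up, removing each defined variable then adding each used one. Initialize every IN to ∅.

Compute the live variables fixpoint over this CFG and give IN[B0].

Answer: {d, e, f}

Trace:
Fixpoint table:
  B0:  IN={d, e, f}  OUT={d, e, f}
  B1:  IN={d, e, f}  OUT={a, c, d, f}
  B2:  IN={a, d, f}  OUT={c, d, f}
  B3:  IN={c, d, f}  OUT={a, c, d, f}
  B4:  IN={a, c, d, f}  OUT={a, c, d, e, f}
  B5:  IN={a, c, e}  OUT={}

Merge at B0: OUT[B0] = IN[B1] = {d, e, f}
Applying B0's transfer function to that OUT value gives IN[B0] (row B0 above).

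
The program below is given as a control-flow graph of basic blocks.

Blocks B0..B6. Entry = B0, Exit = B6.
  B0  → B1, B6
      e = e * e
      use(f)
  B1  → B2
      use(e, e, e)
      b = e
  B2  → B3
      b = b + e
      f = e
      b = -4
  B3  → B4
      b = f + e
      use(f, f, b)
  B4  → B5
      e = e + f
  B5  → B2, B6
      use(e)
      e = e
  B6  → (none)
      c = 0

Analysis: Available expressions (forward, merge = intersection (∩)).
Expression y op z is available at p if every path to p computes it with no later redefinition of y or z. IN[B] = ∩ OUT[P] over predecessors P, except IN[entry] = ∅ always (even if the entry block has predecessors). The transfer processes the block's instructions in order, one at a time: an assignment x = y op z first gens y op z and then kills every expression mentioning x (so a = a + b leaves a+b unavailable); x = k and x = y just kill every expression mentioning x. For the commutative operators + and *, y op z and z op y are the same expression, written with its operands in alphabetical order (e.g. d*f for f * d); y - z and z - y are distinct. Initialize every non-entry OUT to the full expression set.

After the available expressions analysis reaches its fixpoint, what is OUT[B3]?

Answer: {e+f}

Working:
Fixpoint table:
  B0: | IN={} | OUT={}
  B1: | IN={} | OUT={}
  B2: | IN={} | OUT={}
  B3: | IN={} | OUT={e+f}
  B4: | IN={e+f} | OUT={}
  B5: | IN={} | OUT={}
  B6: | IN={} | OUT={}

Merge at B3: IN[B3] = OUT[B2] = {}
Applying B3's transfer function to that IN value gives OUT[B3] (row B3 above).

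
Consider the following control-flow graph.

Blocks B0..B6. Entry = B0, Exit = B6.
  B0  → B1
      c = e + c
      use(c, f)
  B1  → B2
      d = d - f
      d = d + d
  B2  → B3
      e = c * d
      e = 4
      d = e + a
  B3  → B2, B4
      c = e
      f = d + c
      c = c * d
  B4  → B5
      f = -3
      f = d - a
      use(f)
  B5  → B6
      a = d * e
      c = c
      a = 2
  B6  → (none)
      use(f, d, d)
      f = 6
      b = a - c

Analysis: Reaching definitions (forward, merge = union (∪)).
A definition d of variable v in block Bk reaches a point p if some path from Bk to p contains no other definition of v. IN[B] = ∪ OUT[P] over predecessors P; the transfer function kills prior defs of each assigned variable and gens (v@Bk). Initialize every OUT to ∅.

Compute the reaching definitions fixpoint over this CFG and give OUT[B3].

Converged values:
  B0:  IN={}  OUT={c@B0}
  B1:  IN={c@B0}  OUT={c@B0, d@B1}
  B2:  IN={c@B0, c@B3, d@B1, d@B2, e@B2, f@B3}  OUT={c@B0, c@B3, d@B2, e@B2, f@B3}
  B3:  IN={c@B0, c@B3, d@B2, e@B2, f@B3}  OUT={c@B3, d@B2, e@B2, f@B3}
  B4:  IN={c@B3, d@B2, e@B2, f@B3}  OUT={c@B3, d@B2, e@B2, f@B4}
  B5:  IN={c@B3, d@B2, e@B2, f@B4}  OUT={a@B5, c@B5, d@B2, e@B2, f@B4}
  B6:  IN={a@B5, c@B5, d@B2, e@B2, f@B4}  OUT={a@B5, b@B6, c@B5, d@B2, e@B2, f@B6}

Merge at B3: IN[B3] = OUT[B2] = {c@B0, c@B3, d@B2, e@B2, f@B3}
Applying B3's transfer function to that IN value gives OUT[B3] (row B3 above).

Answer: {c@B3, d@B2, e@B2, f@B3}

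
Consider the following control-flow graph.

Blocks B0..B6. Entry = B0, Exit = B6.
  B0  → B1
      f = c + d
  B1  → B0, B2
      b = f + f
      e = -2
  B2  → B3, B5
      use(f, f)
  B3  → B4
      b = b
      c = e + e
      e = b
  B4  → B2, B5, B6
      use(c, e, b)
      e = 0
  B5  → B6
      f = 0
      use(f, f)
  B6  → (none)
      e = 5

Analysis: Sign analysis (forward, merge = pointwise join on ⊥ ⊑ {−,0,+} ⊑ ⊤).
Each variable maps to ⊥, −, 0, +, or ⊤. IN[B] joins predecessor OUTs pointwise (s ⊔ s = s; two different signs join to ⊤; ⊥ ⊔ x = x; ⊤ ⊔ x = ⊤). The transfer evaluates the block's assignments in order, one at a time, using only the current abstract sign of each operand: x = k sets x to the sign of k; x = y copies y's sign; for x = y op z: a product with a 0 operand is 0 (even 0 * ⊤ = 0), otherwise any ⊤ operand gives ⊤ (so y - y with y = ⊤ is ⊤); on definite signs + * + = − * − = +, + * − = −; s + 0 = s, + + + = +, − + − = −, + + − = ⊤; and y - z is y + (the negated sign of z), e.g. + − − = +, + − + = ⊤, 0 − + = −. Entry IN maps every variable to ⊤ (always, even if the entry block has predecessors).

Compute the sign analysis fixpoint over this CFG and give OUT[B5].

Per-block solution:
  B0:   IN=(all ⊤)   OUT=(all ⊤)
  B1:   IN=(all ⊤)   OUT={e:-; rest ⊤}
  B2:   IN=(all ⊤)   OUT=(all ⊤)
  B3:   IN=(all ⊤)   OUT=(all ⊤)
  B4:   IN=(all ⊤)   OUT={e:0; rest ⊤}
  B5:   IN=(all ⊤)   OUT={f:0; rest ⊤}
  B6:   IN=(all ⊤)   OUT={e:+; rest ⊤}

Merge at B5: IN[B5] = OUT[B2] ⊔ OUT[B4] = {a: ⊤, b: ⊤, c: ⊤, d: ⊤, e: ⊤, f: ⊤}
Applying B5's transfer function to that IN value gives OUT[B5] (row B5 above).

Answer: {a: ⊤, b: ⊤, c: ⊤, d: ⊤, e: ⊤, f: 0}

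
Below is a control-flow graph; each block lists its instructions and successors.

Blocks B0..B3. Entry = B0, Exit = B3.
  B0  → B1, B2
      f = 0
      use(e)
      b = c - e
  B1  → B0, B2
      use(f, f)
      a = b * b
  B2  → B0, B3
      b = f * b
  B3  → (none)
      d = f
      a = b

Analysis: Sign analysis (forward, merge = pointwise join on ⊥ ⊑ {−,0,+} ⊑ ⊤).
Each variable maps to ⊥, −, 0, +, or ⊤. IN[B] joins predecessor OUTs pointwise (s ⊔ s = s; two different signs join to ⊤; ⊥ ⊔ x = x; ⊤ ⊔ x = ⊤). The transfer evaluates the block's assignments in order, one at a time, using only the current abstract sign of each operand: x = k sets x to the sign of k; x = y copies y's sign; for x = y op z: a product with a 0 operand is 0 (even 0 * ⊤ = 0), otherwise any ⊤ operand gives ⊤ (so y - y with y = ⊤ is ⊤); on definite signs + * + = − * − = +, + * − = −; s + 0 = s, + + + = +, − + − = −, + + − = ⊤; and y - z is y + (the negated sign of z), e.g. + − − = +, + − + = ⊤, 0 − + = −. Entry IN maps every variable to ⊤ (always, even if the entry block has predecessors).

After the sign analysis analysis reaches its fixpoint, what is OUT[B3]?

Answer: {a: 0, b: 0, c: ⊤, d: 0, e: ⊤, f: 0}

Derivation:
Fixpoint table:
  B0:  IN=(all ⊤)  OUT={f:0; rest ⊤}
  B1:  IN={f:0; rest ⊤}  OUT={f:0; rest ⊤}
  B2:  IN={f:0; rest ⊤}  OUT={b:0, f:0; rest ⊤}
  B3:  IN={b:0, f:0; rest ⊤}  OUT={a:0, b:0, d:0, f:0; rest ⊤}

Merge at B3: IN[B3] = OUT[B2] = {a: ⊤, b: 0, c: ⊤, d: ⊤, e: ⊤, f: 0}
Applying B3's transfer function to that IN value gives OUT[B3] (row B3 above).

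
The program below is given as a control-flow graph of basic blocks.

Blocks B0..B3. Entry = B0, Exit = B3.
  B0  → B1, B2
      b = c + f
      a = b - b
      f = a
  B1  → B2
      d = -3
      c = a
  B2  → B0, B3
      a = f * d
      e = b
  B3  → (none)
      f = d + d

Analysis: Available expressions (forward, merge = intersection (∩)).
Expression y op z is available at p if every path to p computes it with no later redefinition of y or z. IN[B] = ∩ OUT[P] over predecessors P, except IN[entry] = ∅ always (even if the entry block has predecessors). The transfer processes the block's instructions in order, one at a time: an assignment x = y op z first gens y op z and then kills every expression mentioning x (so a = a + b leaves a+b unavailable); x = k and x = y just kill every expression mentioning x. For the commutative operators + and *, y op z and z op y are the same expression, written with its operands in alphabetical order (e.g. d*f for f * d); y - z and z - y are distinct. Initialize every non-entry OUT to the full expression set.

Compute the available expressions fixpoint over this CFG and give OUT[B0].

Answer: {b-b}

Trace:
Converged values:
  B0: | IN={} | OUT={b-b}
  B1: | IN={b-b} | OUT={b-b}
  B2: | IN={b-b} | OUT={b-b, d*f}
  B3: | IN={b-b, d*f} | OUT={b-b, d+d}

Merge at B0 (entry node, so the boundary value {} is joined with the incoming edge(s)): IN[B0] = {} ∩ OUT[B2] = {}
Applying B0's transfer function to that IN value gives OUT[B0] (row B0 above).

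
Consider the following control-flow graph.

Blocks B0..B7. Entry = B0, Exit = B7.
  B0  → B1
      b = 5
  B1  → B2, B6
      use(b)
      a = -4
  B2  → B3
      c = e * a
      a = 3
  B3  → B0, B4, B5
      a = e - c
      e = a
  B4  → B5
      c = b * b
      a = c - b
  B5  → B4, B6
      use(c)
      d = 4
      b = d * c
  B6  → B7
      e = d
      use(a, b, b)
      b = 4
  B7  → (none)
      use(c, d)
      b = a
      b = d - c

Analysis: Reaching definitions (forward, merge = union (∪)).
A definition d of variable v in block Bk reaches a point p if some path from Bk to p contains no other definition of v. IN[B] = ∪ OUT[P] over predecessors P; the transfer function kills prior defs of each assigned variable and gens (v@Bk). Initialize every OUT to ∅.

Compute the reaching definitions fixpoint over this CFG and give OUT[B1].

Answer: {a@B1, b@B0, c@B2, e@B3}

Working:
Fixpoint table:
  B0:   IN={a@B3, b@B0, c@B2, e@B3}   OUT={a@B3, b@B0, c@B2, e@B3}
  B1:   IN={a@B3, b@B0, c@B2, e@B3}   OUT={a@B1, b@B0, c@B2, e@B3}
  B2:   IN={a@B1, b@B0, c@B2, e@B3}   OUT={a@B2, b@B0, c@B2, e@B3}
  B3:   IN={a@B2, b@B0, c@B2, e@B3}   OUT={a@B3, b@B0, c@B2, e@B3}
  B4:   IN={a@B3, a@B4, b@B0, b@B5, c@B2, c@B4, d@B5, e@B3}   OUT={a@B4, b@B0, b@B5, c@B4, d@B5, e@B3}
  B5:   IN={a@B3, a@B4, b@B0, b@B5, c@B2, c@B4, d@B5, e@B3}   OUT={a@B3, a@B4, b@B5, c@B2, c@B4, d@B5, e@B3}
  B6:   IN={a@B1, a@B3, a@B4, b@B0, b@B5, c@B2, c@B4, d@B5, e@B3}   OUT={a@B1, a@B3, a@B4, b@B6, c@B2, c@B4, d@B5, e@B6}
  B7:   IN={a@B1, a@B3, a@B4, b@B6, c@B2, c@B4, d@B5, e@B6}   OUT={a@B1, a@B3, a@B4, b@B7, c@B2, c@B4, d@B5, e@B6}

Merge at B1: IN[B1] = OUT[B0] = {a@B3, b@B0, c@B2, e@B3}
Applying B1's transfer function to that IN value gives OUT[B1] (row B1 above).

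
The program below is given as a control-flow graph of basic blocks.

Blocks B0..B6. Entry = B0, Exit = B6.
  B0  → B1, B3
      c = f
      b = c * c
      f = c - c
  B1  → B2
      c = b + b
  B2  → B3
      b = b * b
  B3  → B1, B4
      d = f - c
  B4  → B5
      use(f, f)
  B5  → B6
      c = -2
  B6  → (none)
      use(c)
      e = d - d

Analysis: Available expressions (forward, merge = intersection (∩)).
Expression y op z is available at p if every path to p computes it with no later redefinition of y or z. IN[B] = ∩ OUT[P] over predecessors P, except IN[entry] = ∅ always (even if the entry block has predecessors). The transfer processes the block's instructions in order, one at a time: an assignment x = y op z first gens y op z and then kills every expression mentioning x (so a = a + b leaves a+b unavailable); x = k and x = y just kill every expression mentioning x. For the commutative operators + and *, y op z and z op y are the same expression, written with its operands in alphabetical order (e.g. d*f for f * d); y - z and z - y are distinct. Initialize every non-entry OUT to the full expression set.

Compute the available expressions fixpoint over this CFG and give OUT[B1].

Answer: {b+b}

Working:
Converged values:
  B0: | IN={} | OUT={c*c, c-c}
  B1: | IN={} | OUT={b+b}
  B2: | IN={b+b} | OUT={}
  B3: | IN={} | OUT={f-c}
  B4: | IN={f-c} | OUT={f-c}
  B5: | IN={f-c} | OUT={}
  B6: | IN={} | OUT={d-d}

Merge at B1: IN[B1] = OUT[B0] ∩ OUT[B3] = {}
Applying B1's transfer function to that IN value gives OUT[B1] (row B1 above).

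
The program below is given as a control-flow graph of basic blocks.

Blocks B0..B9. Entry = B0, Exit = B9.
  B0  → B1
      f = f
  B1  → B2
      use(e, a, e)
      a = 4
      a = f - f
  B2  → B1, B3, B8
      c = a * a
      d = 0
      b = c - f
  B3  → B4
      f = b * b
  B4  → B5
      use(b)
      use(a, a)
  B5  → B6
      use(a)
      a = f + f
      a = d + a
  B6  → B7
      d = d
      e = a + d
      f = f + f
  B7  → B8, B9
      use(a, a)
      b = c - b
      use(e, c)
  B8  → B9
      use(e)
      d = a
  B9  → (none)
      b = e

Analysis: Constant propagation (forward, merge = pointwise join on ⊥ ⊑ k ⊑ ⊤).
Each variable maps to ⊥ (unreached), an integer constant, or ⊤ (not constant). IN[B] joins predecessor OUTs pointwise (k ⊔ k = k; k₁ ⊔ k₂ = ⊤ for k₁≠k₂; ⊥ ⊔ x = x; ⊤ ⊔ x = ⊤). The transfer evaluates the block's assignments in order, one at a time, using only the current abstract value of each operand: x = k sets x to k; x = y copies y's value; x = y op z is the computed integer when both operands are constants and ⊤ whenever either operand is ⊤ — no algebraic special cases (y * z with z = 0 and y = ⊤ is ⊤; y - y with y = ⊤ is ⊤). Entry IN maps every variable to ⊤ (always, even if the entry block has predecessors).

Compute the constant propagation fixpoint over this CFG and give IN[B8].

Fixpoint table:
  B0: | IN=(all ⊤) | OUT=(all ⊤)
  B1: | IN=(all ⊤) | OUT=(all ⊤)
  B2: | IN=(all ⊤) | OUT={d:0; rest ⊤}
  B3: | IN={d:0; rest ⊤} | OUT={d:0; rest ⊤}
  B4: | IN={d:0; rest ⊤} | OUT={d:0; rest ⊤}
  B5: | IN={d:0; rest ⊤} | OUT={d:0; rest ⊤}
  B6: | IN={d:0; rest ⊤} | OUT={d:0; rest ⊤}
  B7: | IN={d:0; rest ⊤} | OUT={d:0; rest ⊤}
  B8: | IN={d:0; rest ⊤} | OUT=(all ⊤)
  B9: | IN=(all ⊤) | OUT=(all ⊤)

Merge at B8: IN[B8] = OUT[B2] ⊔ OUT[B7] = {a: ⊤, b: ⊤, c: ⊤, d: 0, e: ⊤, f: ⊤}

Answer: {a: ⊤, b: ⊤, c: ⊤, d: 0, e: ⊤, f: ⊤}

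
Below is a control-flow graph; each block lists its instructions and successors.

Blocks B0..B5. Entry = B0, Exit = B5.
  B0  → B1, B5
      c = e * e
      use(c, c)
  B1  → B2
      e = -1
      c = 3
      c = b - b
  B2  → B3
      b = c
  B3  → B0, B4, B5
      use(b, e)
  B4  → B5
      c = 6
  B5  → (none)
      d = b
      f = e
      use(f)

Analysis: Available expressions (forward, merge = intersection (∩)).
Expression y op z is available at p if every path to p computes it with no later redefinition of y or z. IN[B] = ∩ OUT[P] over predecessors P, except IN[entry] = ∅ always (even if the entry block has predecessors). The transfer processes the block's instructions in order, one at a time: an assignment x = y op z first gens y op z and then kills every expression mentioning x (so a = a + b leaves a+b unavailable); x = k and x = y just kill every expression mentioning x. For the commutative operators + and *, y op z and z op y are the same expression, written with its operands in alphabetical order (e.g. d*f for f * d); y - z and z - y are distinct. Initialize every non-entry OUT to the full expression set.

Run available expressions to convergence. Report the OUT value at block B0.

Answer: {e*e}

Working:
Converged values:
  B0:   IN={}   OUT={e*e}
  B1:   IN={e*e}   OUT={b-b}
  B2:   IN={b-b}   OUT={}
  B3:   IN={}   OUT={}
  B4:   IN={}   OUT={}
  B5:   IN={}   OUT={}

Merge at B0 (entry node, so the boundary value {} is joined with the incoming edge(s)): IN[B0] = {} ∩ OUT[B3] = {}
Applying B0's transfer function to that IN value gives OUT[B0] (row B0 above).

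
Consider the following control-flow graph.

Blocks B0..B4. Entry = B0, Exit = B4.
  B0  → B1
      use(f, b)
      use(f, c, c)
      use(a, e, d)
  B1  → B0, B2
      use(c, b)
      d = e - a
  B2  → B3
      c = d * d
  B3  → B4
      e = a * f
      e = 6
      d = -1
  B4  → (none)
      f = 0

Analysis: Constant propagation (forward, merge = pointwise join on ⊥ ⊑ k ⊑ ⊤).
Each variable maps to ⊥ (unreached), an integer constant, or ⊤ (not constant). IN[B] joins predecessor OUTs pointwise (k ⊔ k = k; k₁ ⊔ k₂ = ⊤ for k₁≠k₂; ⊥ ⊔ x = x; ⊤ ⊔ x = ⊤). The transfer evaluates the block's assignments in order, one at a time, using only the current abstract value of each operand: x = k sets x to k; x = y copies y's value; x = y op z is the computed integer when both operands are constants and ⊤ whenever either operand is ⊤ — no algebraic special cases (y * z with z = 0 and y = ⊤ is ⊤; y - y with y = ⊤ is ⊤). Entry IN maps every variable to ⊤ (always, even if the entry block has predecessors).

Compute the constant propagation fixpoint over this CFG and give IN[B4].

Answer: {a: ⊤, b: ⊤, c: ⊤, d: -1, e: 6, f: ⊤}

Derivation:
Fixpoint table:
  B0:   IN=(all ⊤)   OUT=(all ⊤)
  B1:   IN=(all ⊤)   OUT=(all ⊤)
  B2:   IN=(all ⊤)   OUT=(all ⊤)
  B3:   IN=(all ⊤)   OUT={d:-1, e:6; rest ⊤}
  B4:   IN={d:-1, e:6; rest ⊤}   OUT={d:-1, e:6, f:0; rest ⊤}

Merge at B4: IN[B4] = OUT[B3] = {a: ⊤, b: ⊤, c: ⊤, d: -1, e: 6, f: ⊤}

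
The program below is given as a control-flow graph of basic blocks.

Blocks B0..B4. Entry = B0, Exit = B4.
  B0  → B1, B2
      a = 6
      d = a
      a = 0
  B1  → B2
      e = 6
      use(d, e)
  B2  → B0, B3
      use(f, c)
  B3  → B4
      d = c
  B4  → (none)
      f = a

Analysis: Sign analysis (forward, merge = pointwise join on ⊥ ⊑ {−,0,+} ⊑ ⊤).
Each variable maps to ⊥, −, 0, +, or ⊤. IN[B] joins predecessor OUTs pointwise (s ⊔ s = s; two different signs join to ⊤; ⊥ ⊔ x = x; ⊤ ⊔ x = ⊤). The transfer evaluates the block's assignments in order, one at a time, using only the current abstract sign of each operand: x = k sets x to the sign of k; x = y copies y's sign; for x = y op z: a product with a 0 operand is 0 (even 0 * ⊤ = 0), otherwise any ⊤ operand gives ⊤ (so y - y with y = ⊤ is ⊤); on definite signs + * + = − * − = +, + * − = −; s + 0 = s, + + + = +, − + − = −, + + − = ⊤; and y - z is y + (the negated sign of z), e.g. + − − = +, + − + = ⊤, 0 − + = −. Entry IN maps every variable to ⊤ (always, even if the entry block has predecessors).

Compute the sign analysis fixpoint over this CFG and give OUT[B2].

Fixpoint table:
  B0: | IN=(all ⊤) | OUT={a:0, d:+; rest ⊤}
  B1: | IN={a:0, d:+; rest ⊤} | OUT={a:0, d:+, e:+; rest ⊤}
  B2: | IN={a:0, d:+; rest ⊤} | OUT={a:0, d:+; rest ⊤}
  B3: | IN={a:0, d:+; rest ⊤} | OUT={a:0; rest ⊤}
  B4: | IN={a:0; rest ⊤} | OUT={a:0, f:0; rest ⊤}

Merge at B2: IN[B2] = OUT[B0] ⊔ OUT[B1] = {a: 0, b: ⊤, c: ⊤, d: +, e: ⊤, f: ⊤}
Applying B2's transfer function to that IN value gives OUT[B2] (row B2 above).

Answer: {a: 0, b: ⊤, c: ⊤, d: +, e: ⊤, f: ⊤}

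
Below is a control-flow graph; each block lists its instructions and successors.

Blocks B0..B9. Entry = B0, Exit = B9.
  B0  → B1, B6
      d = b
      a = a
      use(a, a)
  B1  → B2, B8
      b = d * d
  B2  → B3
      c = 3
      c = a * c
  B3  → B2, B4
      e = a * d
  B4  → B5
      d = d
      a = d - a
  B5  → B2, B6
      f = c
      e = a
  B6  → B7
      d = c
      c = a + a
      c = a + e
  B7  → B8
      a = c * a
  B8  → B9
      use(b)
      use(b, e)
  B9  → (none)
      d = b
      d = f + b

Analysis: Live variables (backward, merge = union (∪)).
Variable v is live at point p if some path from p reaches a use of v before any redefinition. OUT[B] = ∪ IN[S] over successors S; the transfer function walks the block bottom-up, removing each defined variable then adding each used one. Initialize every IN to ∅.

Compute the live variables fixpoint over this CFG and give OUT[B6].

Answer: {a, b, c, e, f}

Derivation:
Fixpoint table:
  B0: | IN={a, b, c, e, f} | OUT={a, b, c, d, e, f}
  B1: | IN={a, d, e, f} | OUT={a, b, d, e, f}
  B2: | IN={a, b, d} | OUT={a, b, c, d}
  B3: | IN={a, b, c, d} | OUT={a, b, c, d}
  B4: | IN={a, b, c, d} | OUT={a, b, c, d}
  B5: | IN={a, b, c, d} | OUT={a, b, c, d, e, f}
  B6: | IN={a, b, c, e, f} | OUT={a, b, c, e, f}
  B7: | IN={a, b, c, e, f} | OUT={b, e, f}
  B8: | IN={b, e, f} | OUT={b, f}
  B9: | IN={b, f} | OUT={}

Merge at B6: OUT[B6] = IN[B7] = {a, b, c, e, f}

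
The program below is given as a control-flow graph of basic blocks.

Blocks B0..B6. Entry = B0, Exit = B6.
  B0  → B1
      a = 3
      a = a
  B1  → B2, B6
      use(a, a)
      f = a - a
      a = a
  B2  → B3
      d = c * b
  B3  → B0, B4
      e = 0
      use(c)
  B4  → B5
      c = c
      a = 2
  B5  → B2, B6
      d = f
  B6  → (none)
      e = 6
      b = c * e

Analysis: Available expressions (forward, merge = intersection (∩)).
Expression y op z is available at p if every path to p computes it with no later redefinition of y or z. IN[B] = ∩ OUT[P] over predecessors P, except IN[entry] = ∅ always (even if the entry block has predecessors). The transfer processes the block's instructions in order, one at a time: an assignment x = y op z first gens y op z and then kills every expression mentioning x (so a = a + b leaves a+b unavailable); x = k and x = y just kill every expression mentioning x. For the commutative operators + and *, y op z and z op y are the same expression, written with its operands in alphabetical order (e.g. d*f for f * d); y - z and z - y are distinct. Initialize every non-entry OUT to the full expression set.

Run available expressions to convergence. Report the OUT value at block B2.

Converged values:
  B0: | IN={} | OUT={}
  B1: | IN={} | OUT={}
  B2: | IN={} | OUT={b*c}
  B3: | IN={b*c} | OUT={b*c}
  B4: | IN={b*c} | OUT={}
  B5: | IN={} | OUT={}
  B6: | IN={} | OUT={c*e}

Merge at B2: IN[B2] = OUT[B1] ∩ OUT[B5] = {}
Applying B2's transfer function to that IN value gives OUT[B2] (row B2 above).

Answer: {b*c}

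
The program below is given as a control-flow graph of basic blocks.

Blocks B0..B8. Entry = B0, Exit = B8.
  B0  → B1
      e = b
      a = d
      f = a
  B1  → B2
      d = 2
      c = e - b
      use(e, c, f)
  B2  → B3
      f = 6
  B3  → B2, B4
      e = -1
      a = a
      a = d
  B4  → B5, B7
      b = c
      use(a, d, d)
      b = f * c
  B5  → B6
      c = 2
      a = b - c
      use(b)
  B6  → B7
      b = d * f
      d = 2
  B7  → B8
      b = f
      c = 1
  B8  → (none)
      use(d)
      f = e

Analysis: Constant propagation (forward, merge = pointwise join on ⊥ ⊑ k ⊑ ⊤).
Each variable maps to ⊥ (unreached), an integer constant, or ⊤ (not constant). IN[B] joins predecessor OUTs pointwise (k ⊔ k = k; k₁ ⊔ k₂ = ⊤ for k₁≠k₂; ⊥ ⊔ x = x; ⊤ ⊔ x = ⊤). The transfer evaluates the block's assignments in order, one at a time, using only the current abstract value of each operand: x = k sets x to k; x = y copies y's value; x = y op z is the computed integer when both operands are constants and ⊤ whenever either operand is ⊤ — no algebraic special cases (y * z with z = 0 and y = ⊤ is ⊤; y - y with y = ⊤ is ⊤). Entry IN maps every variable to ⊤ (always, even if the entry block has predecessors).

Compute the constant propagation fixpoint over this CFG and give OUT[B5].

Converged values:
  B0:   IN=(all ⊤)   OUT=(all ⊤)
  B1:   IN=(all ⊤)   OUT={d:2; rest ⊤}
  B2:   IN={d:2; rest ⊤}   OUT={d:2, f:6; rest ⊤}
  B3:   IN={d:2, f:6; rest ⊤}   OUT={a:2, d:2, e:-1, f:6; rest ⊤}
  B4:   IN={a:2, d:2, e:-1, f:6; rest ⊤}   OUT={a:2, d:2, e:-1, f:6; rest ⊤}
  B5:   IN={a:2, d:2, e:-1, f:6; rest ⊤}   OUT={c:2, d:2, e:-1, f:6; rest ⊤}
  B6:   IN={c:2, d:2, e:-1, f:6; rest ⊤}   OUT={b:12, c:2, d:2, e:-1, f:6; rest ⊤}
  B7:   IN={d:2, e:-1, f:6; rest ⊤}   OUT={b:6, c:1, d:2, e:-1, f:6; rest ⊤}
  B8:   IN={b:6, c:1, d:2, e:-1, f:6; rest ⊤}   OUT={b:6, c:1, d:2, e:-1, f:-1; rest ⊤}

Merge at B5: IN[B5] = OUT[B4] = {a: 2, b: ⊤, c: ⊤, d: 2, e: -1, f: 6}
Applying B5's transfer function to that IN value gives OUT[B5] (row B5 above).

Answer: {a: ⊤, b: ⊤, c: 2, d: 2, e: -1, f: 6}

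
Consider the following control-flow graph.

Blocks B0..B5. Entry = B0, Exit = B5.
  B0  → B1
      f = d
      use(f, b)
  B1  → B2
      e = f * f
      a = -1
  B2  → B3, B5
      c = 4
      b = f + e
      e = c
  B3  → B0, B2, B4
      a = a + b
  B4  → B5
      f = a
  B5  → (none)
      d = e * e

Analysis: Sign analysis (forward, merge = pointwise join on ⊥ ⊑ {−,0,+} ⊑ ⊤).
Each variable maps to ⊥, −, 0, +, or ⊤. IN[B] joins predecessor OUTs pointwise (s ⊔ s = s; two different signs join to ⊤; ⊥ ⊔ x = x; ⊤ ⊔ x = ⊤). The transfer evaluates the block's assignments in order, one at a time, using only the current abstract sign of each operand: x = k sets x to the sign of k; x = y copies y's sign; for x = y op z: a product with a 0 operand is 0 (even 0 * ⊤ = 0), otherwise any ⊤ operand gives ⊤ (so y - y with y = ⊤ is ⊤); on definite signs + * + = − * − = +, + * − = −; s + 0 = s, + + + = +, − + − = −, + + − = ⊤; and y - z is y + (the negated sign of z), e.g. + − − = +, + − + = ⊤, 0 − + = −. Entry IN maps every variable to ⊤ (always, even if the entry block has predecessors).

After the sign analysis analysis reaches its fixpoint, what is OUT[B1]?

Answer: {a: -, b: ⊤, c: ⊤, d: ⊤, e: ⊤, f: ⊤}

Derivation:
Per-block solution:
  B0:   IN=(all ⊤)   OUT=(all ⊤)
  B1:   IN=(all ⊤)   OUT={a:-; rest ⊤}
  B2:   IN=(all ⊤)   OUT={c:+, e:+; rest ⊤}
  B3:   IN={c:+, e:+; rest ⊤}   OUT={c:+, e:+; rest ⊤}
  B4:   IN={c:+, e:+; rest ⊤}   OUT={c:+, e:+; rest ⊤}
  B5:   IN={c:+, e:+; rest ⊤}   OUT={c:+, d:+, e:+; rest ⊤}

Merge at B1: IN[B1] = OUT[B0] = {a: ⊤, b: ⊤, c: ⊤, d: ⊤, e: ⊤, f: ⊤}
Applying B1's transfer function to that IN value gives OUT[B1] (row B1 above).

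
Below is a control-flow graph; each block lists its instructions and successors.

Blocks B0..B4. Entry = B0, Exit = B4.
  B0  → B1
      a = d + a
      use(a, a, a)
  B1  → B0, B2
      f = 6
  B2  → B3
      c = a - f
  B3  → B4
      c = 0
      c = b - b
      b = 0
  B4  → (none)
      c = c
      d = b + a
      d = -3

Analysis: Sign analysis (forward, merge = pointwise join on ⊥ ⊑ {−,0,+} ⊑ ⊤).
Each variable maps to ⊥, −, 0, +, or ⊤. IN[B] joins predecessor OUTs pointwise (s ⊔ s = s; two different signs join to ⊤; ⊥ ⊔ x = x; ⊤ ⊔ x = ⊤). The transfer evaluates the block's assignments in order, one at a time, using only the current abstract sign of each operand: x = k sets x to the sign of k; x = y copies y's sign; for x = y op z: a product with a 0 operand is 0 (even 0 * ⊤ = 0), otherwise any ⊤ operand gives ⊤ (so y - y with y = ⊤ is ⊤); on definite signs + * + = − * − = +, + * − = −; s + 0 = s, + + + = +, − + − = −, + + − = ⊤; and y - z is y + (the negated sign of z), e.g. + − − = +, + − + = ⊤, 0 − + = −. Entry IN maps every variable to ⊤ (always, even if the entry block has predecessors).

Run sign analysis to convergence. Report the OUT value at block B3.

Fixpoint table:
  B0:   IN=(all ⊤)   OUT=(all ⊤)
  B1:   IN=(all ⊤)   OUT={f:+; rest ⊤}
  B2:   IN={f:+; rest ⊤}   OUT={f:+; rest ⊤}
  B3:   IN={f:+; rest ⊤}   OUT={b:0, f:+; rest ⊤}
  B4:   IN={b:0, f:+; rest ⊤}   OUT={b:0, d:-, f:+; rest ⊤}

Merge at B3: IN[B3] = OUT[B2] = {a: ⊤, b: ⊤, c: ⊤, d: ⊤, e: ⊤, f: +}
Applying B3's transfer function to that IN value gives OUT[B3] (row B3 above).

Answer: {a: ⊤, b: 0, c: ⊤, d: ⊤, e: ⊤, f: +}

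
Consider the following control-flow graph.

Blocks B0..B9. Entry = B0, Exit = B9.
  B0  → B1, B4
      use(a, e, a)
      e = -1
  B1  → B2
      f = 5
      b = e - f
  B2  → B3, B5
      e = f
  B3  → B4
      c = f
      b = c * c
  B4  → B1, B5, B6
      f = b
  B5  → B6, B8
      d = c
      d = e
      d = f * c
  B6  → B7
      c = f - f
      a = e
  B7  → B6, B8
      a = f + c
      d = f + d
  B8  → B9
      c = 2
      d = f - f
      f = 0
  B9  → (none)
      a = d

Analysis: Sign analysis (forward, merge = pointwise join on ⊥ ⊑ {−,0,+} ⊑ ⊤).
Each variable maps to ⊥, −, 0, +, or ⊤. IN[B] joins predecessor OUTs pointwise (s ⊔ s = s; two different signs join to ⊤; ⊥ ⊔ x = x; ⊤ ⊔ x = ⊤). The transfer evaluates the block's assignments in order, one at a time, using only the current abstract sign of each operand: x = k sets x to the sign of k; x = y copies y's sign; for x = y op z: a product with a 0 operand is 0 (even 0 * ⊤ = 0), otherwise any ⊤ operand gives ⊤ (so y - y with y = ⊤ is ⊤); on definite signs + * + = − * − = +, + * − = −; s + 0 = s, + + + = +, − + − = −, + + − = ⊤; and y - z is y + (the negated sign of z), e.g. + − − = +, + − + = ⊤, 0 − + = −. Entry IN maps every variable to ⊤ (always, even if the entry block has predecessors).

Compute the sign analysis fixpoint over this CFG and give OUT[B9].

Fixpoint table:
  B0:  IN=(all ⊤)  OUT={e:-; rest ⊤}
  B1:  IN=(all ⊤)  OUT={f:+; rest ⊤}
  B2:  IN={f:+; rest ⊤}  OUT={e:+, f:+; rest ⊤}
  B3:  IN={e:+, f:+; rest ⊤}  OUT={b:+, c:+, e:+, f:+; rest ⊤}
  B4:  IN=(all ⊤)  OUT=(all ⊤)
  B5:  IN=(all ⊤)  OUT=(all ⊤)
  B6:  IN=(all ⊤)  OUT=(all ⊤)
  B7:  IN=(all ⊤)  OUT=(all ⊤)
  B8:  IN=(all ⊤)  OUT={c:+, f:0; rest ⊤}
  B9:  IN={c:+, f:0; rest ⊤}  OUT={c:+, f:0; rest ⊤}

Merge at B9: IN[B9] = OUT[B8] = {a: ⊤, b: ⊤, c: +, d: ⊤, e: ⊤, f: 0}
Applying B9's transfer function to that IN value gives OUT[B9] (row B9 above).

Answer: {a: ⊤, b: ⊤, c: +, d: ⊤, e: ⊤, f: 0}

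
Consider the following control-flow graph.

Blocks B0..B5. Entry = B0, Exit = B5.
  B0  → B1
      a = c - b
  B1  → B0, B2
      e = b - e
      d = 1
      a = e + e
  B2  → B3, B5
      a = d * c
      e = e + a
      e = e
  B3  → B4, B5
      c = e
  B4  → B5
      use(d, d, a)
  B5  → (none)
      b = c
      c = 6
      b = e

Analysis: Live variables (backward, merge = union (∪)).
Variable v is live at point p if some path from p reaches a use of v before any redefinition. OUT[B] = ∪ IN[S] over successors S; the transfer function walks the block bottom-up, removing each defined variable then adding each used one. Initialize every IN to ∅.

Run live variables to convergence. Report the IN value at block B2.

Answer: {c, d, e}

Derivation:
Converged values:
  B0:  IN={b, c, e}  OUT={b, c, e}
  B1:  IN={b, c, e}  OUT={b, c, d, e}
  B2:  IN={c, d, e}  OUT={a, c, d, e}
  B3:  IN={a, d, e}  OUT={a, c, d, e}
  B4:  IN={a, c, d, e}  OUT={c, e}
  B5:  IN={c, e}  OUT={}

Merge at B2: OUT[B2] = IN[B3] ⊔ IN[B5] = {a, c, d, e}
Applying B2's transfer function to that OUT value gives IN[B2] (row B2 above).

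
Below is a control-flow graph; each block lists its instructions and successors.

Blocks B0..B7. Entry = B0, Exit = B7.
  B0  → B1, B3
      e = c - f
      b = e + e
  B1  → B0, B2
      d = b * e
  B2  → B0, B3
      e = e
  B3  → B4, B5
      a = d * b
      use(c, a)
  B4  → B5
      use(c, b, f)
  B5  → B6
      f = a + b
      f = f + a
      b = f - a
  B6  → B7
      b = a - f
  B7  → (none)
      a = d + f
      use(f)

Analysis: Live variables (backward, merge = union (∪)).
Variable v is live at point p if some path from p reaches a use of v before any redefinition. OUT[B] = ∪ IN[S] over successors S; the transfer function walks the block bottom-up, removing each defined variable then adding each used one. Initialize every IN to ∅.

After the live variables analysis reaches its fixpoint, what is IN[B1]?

Answer: {b, c, e, f}

Trace:
Converged values:
  B0: | IN={c, d, f} | OUT={b, c, d, e, f}
  B1: | IN={b, c, e, f} | OUT={b, c, d, e, f}
  B2: | IN={b, c, d, e, f} | OUT={b, c, d, f}
  B3: | IN={b, c, d, f} | OUT={a, b, c, d, f}
  B4: | IN={a, b, c, d, f} | OUT={a, b, d}
  B5: | IN={a, b, d} | OUT={a, d, f}
  B6: | IN={a, d, f} | OUT={d, f}
  B7: | IN={d, f} | OUT={}

Merge at B1: OUT[B1] = IN[B0] ⊔ IN[B2] = {b, c, d, e, f}
Applying B1's transfer function to that OUT value gives IN[B1] (row B1 above).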